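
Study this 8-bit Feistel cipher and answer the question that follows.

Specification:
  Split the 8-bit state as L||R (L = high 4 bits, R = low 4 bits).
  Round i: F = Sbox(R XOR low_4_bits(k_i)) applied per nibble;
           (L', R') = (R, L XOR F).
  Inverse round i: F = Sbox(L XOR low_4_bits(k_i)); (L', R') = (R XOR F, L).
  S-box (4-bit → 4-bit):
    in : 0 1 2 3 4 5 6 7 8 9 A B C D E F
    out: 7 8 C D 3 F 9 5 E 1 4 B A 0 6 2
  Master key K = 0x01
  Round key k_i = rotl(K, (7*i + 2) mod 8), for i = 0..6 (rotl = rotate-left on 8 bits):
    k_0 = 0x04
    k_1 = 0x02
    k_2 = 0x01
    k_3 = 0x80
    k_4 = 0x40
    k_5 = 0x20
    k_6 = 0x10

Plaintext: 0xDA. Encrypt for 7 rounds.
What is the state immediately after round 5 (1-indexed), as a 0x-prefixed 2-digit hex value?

s_0 = plaintext = 0xDA
s_1 = Round(s_0, k_0) = 0xAB
s_2 = Round(s_1, k_1) = 0xBB
s_3 = Round(s_2, k_2) = 0xBF
s_4 = Round(s_3, k_3) = 0xF9
s_5 = Round(s_4, k_4) = 0x9E
s_6 = Round(s_5, k_5) = 0xEF
s_7 = Round(s_6, k_6) = 0xFC

0x9E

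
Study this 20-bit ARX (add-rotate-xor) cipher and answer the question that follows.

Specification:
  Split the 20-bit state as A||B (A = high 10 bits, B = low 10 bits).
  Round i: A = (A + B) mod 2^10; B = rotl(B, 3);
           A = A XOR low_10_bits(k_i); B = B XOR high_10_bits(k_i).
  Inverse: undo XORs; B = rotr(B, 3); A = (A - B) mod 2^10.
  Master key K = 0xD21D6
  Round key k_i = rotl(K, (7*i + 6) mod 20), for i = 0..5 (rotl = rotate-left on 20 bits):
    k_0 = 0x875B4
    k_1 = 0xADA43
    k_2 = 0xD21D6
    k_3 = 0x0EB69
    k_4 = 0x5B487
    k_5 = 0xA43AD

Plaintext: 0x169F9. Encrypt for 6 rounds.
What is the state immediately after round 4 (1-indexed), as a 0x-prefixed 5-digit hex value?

0x9733C

s_0 = plaintext = 0x169F9
s_1 = Round(s_0, k_0) = 0xF9DD6
s_2 = Round(s_1, k_1) = 0xFF805
s_3 = Round(s_2, k_2) = 0x75760
s_4 = Round(s_3, k_3) = 0x9733C
s_5 = Round(s_4, k_4) = 0x47C8B
s_6 = Round(s_5, k_5) = 0x81EC9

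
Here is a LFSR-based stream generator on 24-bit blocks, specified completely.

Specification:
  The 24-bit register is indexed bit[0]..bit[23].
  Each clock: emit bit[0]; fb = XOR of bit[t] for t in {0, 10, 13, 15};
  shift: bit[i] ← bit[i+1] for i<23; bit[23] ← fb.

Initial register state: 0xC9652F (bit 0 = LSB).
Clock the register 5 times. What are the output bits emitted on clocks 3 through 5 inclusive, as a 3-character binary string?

110

reg_0 = 0xC9652F
clock 1: out=1, reg = 0xE4B297
clock 2: out=1, reg = 0xF2594B
clock 3: out=1, reg = 0xF92CA5
clock 4: out=1, reg = 0xFC9652
clock 5: out=0, reg = 0x7E4B29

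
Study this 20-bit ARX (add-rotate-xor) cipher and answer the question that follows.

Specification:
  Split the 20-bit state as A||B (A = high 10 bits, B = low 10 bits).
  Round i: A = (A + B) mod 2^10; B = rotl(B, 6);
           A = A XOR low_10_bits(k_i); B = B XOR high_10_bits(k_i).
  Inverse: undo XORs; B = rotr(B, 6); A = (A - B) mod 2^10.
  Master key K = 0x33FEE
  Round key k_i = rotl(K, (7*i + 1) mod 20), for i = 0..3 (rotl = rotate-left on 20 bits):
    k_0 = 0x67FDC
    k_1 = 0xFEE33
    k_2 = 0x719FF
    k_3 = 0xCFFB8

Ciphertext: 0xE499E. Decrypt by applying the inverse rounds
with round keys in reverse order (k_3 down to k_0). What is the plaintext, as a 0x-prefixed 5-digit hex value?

s_0 = ciphertext = 0xE499E
s_1 = InvRound(s_0, k_3) = 0x8421A
s_2 = InvRound(s_1, k_2) = 0x881CF
s_3 = InvRound(s_2, k_1) = 0x32F48
s_4 = InvRound(s_3, k_0) = 0x6717B

0x6717B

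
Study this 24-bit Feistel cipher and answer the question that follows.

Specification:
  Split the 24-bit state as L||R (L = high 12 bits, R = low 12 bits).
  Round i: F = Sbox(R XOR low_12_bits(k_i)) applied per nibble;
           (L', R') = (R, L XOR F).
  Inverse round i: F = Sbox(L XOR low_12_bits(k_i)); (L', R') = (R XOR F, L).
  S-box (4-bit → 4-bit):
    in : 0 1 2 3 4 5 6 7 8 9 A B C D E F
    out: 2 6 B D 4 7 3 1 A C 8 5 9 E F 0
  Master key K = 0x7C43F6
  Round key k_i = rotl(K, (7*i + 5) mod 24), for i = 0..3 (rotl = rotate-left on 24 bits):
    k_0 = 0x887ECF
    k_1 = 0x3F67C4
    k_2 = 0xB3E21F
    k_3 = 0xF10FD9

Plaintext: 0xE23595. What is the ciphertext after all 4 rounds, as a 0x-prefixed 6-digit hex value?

0x4139CD

s_0 = plaintext = 0xE23595
s_1 = Round(s_0, k_0) = 0x595B5B
s_2 = Round(s_1, k_1) = 0xB5BC55
s_3 = Round(s_2, k_2) = 0xC55413
s_4 = Round(s_3, k_3) = 0x4139CD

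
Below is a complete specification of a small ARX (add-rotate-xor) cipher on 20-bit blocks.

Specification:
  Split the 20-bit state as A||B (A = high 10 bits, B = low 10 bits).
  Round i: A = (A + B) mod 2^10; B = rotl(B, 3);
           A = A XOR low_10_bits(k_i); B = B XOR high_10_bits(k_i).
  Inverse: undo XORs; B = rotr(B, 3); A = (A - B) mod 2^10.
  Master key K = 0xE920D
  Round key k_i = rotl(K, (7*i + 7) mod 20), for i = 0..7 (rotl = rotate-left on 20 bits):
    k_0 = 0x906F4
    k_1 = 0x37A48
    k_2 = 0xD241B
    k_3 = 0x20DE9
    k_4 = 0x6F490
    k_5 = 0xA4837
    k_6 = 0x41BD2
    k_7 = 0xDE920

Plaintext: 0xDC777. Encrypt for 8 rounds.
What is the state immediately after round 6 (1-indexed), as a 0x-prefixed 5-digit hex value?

0xE0C82

s_0 = plaintext = 0xDC777
s_1 = Round(s_0, k_0) = 0x071FF
s_2 = Round(s_1, k_1) = 0x14F25
s_3 = Round(s_2, k_2) = 0xD8E67
s_4 = Round(s_3, k_3) = 0x08FBF
s_5 = Round(s_4, k_4) = 0xDC842
s_6 = Round(s_5, k_5) = 0xE0C82
s_7 = Round(s_6, k_6) = 0xF5D17
s_8 = Round(s_7, k_7) = 0x73BC0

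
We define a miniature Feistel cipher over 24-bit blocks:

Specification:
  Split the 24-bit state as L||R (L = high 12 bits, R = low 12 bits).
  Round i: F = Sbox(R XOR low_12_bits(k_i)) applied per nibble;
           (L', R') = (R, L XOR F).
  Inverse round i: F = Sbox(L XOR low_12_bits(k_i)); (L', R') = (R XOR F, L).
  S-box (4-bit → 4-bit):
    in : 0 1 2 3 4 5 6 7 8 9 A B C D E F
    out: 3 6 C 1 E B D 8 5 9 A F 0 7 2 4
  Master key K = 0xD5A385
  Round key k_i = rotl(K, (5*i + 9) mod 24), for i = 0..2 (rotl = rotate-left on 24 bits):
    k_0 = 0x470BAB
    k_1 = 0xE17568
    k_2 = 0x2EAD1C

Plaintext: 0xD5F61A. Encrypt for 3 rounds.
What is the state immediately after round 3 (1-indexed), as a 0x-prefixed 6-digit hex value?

0x21CE9A

s_0 = plaintext = 0xD5F61A
s_1 = Round(s_0, k_0) = 0x61AAA9
s_2 = Round(s_1, k_1) = 0xAA921C
s_3 = Round(s_2, k_2) = 0x21CE9A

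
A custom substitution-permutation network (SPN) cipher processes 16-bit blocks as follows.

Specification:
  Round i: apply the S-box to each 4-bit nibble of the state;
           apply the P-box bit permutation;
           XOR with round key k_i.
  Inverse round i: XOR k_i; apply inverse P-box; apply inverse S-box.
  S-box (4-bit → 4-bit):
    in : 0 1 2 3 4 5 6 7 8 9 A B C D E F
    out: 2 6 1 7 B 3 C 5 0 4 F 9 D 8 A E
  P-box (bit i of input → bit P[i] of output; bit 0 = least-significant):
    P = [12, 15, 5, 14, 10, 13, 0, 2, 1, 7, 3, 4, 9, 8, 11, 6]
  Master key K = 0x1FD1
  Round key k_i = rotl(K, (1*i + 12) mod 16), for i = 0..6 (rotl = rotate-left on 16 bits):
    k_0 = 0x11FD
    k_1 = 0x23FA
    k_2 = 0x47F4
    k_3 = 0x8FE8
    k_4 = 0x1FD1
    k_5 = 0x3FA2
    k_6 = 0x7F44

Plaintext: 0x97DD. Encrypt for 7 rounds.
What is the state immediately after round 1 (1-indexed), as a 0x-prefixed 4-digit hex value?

0x59F3

s_0 = plaintext = 0x97DD
s_1 = Round(s_0, k_0) = 0x59F3
s_2 = Round(s_1, k_1) = 0x90D7
s_3 = Round(s_2, k_2) = 0x5F50
s_4 = Round(s_3, k_3) = 0x2870
s_5 = Round(s_4, k_4) = 0x99D0
s_6 = Round(s_5, k_5) = 0xB7AE
s_7 = Round(s_6, k_6) = 0x990B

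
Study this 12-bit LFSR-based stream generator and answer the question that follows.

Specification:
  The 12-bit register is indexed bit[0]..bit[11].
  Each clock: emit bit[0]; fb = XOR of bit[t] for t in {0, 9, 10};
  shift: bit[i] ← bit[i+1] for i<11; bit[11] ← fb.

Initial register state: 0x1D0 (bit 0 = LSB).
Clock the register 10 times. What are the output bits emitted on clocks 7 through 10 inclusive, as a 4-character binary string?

1110

reg_0 = 0x1D0
clock 1: out=0, reg = 0x0E8
clock 2: out=0, reg = 0x074
clock 3: out=0, reg = 0x03A
clock 4: out=0, reg = 0x01D
clock 5: out=1, reg = 0x80E
clock 6: out=0, reg = 0x407
clock 7: out=1, reg = 0x203
clock 8: out=1, reg = 0x101
clock 9: out=1, reg = 0x880
clock 10: out=0, reg = 0x440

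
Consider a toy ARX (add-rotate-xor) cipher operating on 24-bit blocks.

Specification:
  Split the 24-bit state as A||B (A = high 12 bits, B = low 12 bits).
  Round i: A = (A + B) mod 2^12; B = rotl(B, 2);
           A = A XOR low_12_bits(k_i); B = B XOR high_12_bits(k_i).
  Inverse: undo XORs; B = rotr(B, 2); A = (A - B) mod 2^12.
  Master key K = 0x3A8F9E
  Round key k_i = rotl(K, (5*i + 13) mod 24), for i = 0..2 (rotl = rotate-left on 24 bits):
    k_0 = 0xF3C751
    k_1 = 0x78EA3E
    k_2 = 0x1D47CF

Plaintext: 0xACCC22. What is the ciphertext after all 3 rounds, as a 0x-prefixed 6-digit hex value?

s_0 = plaintext = 0xACCC22
s_1 = Round(s_0, k_0) = 0x1BFFB7
s_2 = Round(s_1, k_1) = 0xB48951
s_3 = Round(s_2, k_2) = 0x356492

0x356492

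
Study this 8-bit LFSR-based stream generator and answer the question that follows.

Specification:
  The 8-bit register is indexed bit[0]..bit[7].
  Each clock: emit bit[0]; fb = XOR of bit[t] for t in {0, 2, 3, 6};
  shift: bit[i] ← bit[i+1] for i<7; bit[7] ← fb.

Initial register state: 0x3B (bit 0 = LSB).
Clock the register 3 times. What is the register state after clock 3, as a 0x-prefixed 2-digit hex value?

reg_0 = 0x3B
clock 1: out=1, reg = 0x1D
clock 2: out=1, reg = 0x8E
clock 3: out=0, reg = 0x47

0x47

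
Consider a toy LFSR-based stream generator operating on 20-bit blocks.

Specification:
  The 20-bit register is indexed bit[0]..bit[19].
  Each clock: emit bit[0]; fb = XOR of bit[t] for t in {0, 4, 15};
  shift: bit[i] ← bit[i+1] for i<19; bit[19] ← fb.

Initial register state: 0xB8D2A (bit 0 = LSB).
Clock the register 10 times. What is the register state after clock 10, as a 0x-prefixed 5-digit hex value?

0x03EE3

reg_0 = 0xB8D2A
clock 1: out=0, reg = 0xDC695
clock 2: out=1, reg = 0xEE34A
clock 3: out=0, reg = 0xF71A5
clock 4: out=1, reg = 0xFB8D2
clock 5: out=0, reg = 0x7DC69
clock 6: out=1, reg = 0x3EE34
clock 7: out=0, reg = 0x1F71A
clock 8: out=0, reg = 0x0FB8D
clock 9: out=1, reg = 0x07DC6
clock 10: out=0, reg = 0x03EE3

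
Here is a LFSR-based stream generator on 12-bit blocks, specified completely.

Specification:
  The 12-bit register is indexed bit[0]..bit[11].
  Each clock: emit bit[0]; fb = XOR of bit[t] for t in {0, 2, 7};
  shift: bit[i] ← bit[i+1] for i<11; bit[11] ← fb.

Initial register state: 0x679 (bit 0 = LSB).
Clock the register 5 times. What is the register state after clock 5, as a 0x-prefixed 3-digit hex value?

reg_0 = 0x679
clock 1: out=1, reg = 0xB3C
clock 2: out=0, reg = 0xD9E
clock 3: out=0, reg = 0x6CF
clock 4: out=1, reg = 0xB67
clock 5: out=1, reg = 0x5B3

0x5B3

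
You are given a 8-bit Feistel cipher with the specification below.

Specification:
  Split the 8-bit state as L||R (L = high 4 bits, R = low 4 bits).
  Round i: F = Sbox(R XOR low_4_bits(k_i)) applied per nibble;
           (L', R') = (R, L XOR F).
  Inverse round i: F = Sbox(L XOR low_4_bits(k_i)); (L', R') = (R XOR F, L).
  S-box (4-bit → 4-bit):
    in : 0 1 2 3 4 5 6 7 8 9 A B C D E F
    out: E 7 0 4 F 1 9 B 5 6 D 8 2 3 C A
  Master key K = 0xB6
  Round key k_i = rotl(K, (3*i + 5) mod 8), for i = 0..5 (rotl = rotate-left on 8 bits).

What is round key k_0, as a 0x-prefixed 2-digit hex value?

0xD6

K = 0xB6
k_0 = rotl(K, (3*0+5) mod 8) = rotl(K, 5) = 0xD6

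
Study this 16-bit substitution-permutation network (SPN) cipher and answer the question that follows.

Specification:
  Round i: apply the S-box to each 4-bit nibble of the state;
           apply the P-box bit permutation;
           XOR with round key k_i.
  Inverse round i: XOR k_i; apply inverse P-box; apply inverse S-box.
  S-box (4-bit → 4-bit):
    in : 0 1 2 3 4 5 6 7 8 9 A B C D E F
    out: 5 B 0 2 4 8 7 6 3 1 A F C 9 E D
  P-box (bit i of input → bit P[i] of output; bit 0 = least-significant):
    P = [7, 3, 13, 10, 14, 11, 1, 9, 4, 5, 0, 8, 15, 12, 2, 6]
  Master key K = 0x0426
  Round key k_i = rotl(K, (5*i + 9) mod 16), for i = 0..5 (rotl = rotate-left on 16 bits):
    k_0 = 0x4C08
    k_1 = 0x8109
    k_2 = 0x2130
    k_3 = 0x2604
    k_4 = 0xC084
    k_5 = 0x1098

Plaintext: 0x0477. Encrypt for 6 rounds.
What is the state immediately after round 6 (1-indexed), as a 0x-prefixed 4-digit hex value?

s_0 = plaintext = 0x0477
s_1 = Round(s_0, k_0) = 0xE407
s_2 = Round(s_1, k_1) = 0xF146
s_3 = Round(s_2, k_2) = 0x80CE
s_4 = Round(s_3, k_3) = 0x901F
s_5 = Round(s_4, k_4) = 0x2E15
s_6 = Round(s_5, k_5) = 0x5FB9

0x5FB9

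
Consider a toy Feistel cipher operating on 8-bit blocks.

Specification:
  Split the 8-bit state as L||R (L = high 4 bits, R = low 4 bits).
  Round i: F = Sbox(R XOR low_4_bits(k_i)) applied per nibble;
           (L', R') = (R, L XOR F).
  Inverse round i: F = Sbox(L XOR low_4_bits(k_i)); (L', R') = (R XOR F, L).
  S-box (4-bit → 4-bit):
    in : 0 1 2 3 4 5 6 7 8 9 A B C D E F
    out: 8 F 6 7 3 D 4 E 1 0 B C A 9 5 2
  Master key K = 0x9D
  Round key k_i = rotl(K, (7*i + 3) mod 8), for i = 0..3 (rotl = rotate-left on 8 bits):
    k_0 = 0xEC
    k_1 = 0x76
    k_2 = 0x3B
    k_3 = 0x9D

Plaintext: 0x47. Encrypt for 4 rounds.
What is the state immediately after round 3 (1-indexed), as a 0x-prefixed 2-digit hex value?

s_0 = plaintext = 0x47
s_1 = Round(s_0, k_0) = 0x78
s_2 = Round(s_1, k_1) = 0x82
s_3 = Round(s_2, k_2) = 0x28
s_4 = Round(s_3, k_3) = 0x8F

0x28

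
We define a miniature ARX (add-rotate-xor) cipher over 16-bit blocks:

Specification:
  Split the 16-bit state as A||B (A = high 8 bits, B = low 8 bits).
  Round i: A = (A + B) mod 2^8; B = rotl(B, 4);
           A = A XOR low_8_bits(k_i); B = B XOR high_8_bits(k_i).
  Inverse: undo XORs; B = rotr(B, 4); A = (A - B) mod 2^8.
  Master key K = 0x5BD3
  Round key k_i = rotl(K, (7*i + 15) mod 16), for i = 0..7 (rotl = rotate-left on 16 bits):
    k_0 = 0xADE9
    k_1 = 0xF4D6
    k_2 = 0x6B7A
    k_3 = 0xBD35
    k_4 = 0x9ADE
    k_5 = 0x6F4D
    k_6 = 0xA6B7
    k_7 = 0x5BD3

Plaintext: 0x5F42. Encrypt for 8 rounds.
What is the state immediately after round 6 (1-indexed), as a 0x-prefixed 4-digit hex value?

s_0 = plaintext = 0x5F42
s_1 = Round(s_0, k_0) = 0x4889
s_2 = Round(s_1, k_1) = 0x076C
s_3 = Round(s_2, k_2) = 0x09AD
s_4 = Round(s_3, k_3) = 0x8367
s_5 = Round(s_4, k_4) = 0x34EC
s_6 = Round(s_5, k_5) = 0x6DA1
s_7 = Round(s_6, k_6) = 0xB9BC
s_8 = Round(s_7, k_7) = 0xA690

0x6DA1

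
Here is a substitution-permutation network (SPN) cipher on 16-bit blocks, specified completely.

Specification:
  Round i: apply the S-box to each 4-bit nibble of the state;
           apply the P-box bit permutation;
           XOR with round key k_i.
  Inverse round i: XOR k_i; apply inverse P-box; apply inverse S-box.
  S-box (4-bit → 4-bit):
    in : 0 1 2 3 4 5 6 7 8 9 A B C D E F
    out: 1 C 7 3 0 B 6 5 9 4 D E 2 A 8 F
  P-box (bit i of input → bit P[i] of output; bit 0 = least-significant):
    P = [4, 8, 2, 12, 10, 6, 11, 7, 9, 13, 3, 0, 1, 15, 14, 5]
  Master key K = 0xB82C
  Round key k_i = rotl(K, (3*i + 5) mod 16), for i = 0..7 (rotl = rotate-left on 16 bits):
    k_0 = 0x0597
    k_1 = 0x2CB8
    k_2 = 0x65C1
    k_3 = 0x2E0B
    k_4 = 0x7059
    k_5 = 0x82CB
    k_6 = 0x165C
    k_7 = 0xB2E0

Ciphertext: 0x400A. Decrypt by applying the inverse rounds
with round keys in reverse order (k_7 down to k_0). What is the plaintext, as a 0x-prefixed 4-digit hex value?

s_0 = ciphertext = 0x400A
s_1 = InvRound(s_0, k_7) = 0xF2DE
s_2 = InvRound(s_1, k_6) = 0x2C84
s_3 = InvRound(s_2, k_5) = 0x3F29
s_4 = InvRound(s_3, k_4) = 0x1023
s_5 = InvRound(s_4, k_3) = 0xE27E
s_6 = InvRound(s_5, k_2) = 0x5A82
s_7 = InvRound(s_6, k_1) = 0xA208
s_8 = InvRound(s_7, k_0) = 0x3F82

0x3F82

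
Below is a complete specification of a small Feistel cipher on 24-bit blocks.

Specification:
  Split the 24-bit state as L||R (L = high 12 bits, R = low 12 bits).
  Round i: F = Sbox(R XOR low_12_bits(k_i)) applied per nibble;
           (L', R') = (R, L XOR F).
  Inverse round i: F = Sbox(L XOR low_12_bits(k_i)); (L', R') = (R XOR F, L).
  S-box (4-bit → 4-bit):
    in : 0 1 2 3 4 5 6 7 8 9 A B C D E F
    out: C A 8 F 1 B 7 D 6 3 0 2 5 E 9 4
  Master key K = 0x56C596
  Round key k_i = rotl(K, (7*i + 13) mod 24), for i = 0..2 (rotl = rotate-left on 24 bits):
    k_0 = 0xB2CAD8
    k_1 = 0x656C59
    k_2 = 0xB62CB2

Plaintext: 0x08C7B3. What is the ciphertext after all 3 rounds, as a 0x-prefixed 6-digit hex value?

s_0 = plaintext = 0x08C7B3
s_1 = Round(s_0, k_0) = 0x7B3EFE
s_2 = Round(s_1, k_1) = 0xEFEFBE
s_3 = Round(s_2, k_2) = 0xFBE13B

0xFBE13B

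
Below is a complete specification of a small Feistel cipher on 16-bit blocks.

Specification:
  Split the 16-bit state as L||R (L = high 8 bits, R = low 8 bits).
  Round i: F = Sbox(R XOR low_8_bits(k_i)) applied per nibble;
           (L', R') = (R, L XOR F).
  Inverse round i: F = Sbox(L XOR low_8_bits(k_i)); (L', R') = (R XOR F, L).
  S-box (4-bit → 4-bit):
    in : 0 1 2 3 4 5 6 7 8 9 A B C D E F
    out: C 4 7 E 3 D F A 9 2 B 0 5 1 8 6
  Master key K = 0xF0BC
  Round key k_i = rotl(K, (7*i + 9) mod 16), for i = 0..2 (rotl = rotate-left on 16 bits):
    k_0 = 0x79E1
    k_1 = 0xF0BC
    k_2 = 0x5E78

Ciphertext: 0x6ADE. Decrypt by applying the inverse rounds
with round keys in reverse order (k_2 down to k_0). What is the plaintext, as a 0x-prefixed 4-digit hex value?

0xF617

s_0 = ciphertext = 0x6ADE
s_1 = InvRound(s_0, k_2) = 0x996A
s_2 = InvRound(s_1, k_1) = 0x1799
s_3 = InvRound(s_2, k_0) = 0xF617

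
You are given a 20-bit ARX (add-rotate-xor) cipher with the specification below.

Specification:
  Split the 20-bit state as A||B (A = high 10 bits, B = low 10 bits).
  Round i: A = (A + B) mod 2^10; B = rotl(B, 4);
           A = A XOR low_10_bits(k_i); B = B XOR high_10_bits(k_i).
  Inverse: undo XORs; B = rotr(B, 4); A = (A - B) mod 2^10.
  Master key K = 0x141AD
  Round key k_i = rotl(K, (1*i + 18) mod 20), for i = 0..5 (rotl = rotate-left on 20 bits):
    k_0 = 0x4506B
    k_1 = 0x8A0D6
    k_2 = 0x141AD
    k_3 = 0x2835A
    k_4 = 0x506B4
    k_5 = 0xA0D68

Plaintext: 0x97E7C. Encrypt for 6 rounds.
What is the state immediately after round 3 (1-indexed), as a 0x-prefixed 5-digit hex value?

s_0 = plaintext = 0x97E7C
s_1 = Round(s_0, k_0) = 0x2C2DD
s_2 = Round(s_1, k_1) = 0xD6FF3
s_3 = Round(s_2, k_2) = 0xB8F6F
s_4 = Round(s_3, k_3) = 0x4225D
s_5 = Round(s_4, k_4) = 0x74498
s_6 = Round(s_5, k_5) = 0xC0701

0xB8F6F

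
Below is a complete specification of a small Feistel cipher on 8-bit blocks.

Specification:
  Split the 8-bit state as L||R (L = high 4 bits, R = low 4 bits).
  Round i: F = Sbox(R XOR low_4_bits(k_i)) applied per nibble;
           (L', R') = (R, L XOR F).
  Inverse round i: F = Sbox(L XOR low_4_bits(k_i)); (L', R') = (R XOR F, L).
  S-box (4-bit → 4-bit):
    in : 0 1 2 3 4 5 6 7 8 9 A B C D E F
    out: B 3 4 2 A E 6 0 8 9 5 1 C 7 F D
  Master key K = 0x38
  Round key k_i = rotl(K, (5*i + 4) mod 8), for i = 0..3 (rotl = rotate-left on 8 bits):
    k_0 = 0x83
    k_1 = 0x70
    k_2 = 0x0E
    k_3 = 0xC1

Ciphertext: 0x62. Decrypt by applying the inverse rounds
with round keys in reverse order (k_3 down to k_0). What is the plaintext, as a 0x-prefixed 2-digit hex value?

0x07

s_0 = ciphertext = 0x62
s_1 = InvRound(s_0, k_3) = 0x26
s_2 = InvRound(s_1, k_2) = 0xA2
s_3 = InvRound(s_2, k_1) = 0x7A
s_4 = InvRound(s_3, k_0) = 0x07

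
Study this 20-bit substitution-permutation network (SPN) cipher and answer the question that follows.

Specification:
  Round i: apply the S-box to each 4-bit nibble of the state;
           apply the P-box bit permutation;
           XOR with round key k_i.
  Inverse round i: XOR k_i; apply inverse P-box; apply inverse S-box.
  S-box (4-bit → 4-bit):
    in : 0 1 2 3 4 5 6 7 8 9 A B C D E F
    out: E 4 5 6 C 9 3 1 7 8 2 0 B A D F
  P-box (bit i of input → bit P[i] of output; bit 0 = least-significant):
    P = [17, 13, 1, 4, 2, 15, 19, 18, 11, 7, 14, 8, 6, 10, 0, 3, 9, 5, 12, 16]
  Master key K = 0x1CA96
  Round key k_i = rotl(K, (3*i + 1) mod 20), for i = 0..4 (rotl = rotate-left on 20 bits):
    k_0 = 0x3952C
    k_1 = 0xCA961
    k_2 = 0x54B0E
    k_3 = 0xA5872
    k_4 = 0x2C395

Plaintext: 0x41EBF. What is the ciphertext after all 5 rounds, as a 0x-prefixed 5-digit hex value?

s_0 = plaintext = 0x41EBF
s_1 = Round(s_0, k_0) = 0x0EC3F
s_2 = Round(s_1, k_1) = 0x7109A
s_3 = Round(s_2, k_2) = 0x1288F
s_4 = Round(s_3, k_3) = 0x0A0A5
s_5 = Round(s_4, k_4) = 0x11625

0x11625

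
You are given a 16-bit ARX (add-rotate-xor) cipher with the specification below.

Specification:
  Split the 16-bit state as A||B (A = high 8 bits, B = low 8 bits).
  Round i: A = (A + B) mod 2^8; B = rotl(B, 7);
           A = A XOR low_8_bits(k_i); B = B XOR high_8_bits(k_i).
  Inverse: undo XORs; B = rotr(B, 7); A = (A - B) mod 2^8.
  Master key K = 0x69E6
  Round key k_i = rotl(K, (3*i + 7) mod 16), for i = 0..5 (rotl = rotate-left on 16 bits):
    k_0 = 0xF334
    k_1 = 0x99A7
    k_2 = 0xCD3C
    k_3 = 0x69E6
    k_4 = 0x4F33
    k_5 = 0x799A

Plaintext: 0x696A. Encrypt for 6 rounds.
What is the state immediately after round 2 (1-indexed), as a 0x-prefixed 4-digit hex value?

s_0 = plaintext = 0x696A
s_1 = Round(s_0, k_0) = 0xE7C6
s_2 = Round(s_1, k_1) = 0x0AFA
s_3 = Round(s_2, k_2) = 0x38B0
s_4 = Round(s_3, k_3) = 0x0E31
s_5 = Round(s_4, k_4) = 0x0CD7
s_6 = Round(s_5, k_5) = 0x7992

0x0AFA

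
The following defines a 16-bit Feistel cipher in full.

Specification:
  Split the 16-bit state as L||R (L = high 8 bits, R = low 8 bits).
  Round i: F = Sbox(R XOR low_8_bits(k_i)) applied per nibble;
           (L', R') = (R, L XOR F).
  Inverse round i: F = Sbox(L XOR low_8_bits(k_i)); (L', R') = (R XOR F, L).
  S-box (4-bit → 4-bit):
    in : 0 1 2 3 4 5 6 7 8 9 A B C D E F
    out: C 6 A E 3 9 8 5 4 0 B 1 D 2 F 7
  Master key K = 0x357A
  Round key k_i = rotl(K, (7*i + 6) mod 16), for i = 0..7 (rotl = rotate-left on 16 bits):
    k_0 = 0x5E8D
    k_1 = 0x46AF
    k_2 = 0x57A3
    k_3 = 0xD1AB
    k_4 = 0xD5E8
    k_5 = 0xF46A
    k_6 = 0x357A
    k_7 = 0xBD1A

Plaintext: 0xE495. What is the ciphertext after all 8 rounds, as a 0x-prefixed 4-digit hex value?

0xAD91

s_0 = plaintext = 0xE495
s_1 = Round(s_0, k_0) = 0x9580
s_2 = Round(s_1, k_1) = 0x8032
s_3 = Round(s_2, k_2) = 0x3286
s_4 = Round(s_3, k_3) = 0x8690
s_5 = Round(s_4, k_4) = 0x90D2
s_6 = Round(s_5, k_5) = 0xD284
s_7 = Round(s_6, k_6) = 0x84AD
s_8 = Round(s_7, k_7) = 0xAD91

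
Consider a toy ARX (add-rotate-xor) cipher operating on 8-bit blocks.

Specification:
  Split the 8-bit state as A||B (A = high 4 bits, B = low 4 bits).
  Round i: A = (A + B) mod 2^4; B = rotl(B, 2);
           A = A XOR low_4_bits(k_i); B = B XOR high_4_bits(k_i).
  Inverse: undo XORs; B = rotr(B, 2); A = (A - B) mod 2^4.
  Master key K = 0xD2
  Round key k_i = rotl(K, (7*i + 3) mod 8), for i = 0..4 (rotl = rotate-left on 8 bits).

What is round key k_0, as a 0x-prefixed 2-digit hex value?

K = 0xD2
k_0 = rotl(K, (7*0+3) mod 8) = rotl(K, 3) = 0x96

0x96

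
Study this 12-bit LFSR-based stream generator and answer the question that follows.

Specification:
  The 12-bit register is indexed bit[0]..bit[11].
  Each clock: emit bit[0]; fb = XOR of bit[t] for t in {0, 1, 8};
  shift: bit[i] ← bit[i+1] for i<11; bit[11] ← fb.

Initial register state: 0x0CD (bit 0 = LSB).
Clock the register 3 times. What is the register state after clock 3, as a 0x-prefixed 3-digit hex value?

reg_0 = 0x0CD
clock 1: out=1, reg = 0x866
clock 2: out=0, reg = 0xC33
clock 3: out=1, reg = 0x619

0x619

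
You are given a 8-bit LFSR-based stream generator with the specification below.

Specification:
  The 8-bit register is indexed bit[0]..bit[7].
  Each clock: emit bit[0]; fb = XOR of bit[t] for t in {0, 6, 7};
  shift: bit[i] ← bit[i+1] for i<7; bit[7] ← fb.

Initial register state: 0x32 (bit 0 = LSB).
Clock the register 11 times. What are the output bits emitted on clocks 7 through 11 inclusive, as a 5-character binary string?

00011

reg_0 = 0x32
clock 1: out=0, reg = 0x19
clock 2: out=1, reg = 0x8C
clock 3: out=0, reg = 0xC6
clock 4: out=0, reg = 0x63
clock 5: out=1, reg = 0x31
clock 6: out=1, reg = 0x98
clock 7: out=0, reg = 0xCC
clock 8: out=0, reg = 0x66
clock 9: out=0, reg = 0xB3
clock 10: out=1, reg = 0x59
clock 11: out=1, reg = 0x2C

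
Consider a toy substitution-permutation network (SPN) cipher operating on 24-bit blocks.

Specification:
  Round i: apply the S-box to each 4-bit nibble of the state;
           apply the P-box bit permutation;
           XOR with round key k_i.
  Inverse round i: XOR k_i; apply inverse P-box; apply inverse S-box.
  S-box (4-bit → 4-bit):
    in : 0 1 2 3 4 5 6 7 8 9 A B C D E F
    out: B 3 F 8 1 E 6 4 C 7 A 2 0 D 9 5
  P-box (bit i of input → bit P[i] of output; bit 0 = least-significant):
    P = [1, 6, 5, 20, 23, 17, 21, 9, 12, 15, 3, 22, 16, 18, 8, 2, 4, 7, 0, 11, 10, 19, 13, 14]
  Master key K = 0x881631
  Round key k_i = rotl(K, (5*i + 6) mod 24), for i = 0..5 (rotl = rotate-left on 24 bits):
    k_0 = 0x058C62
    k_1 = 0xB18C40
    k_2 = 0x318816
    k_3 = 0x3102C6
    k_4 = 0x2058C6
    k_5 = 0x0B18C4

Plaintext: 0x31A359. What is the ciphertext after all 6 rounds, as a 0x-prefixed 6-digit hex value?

0x97BE3C

s_0 = plaintext = 0x31A359
s_1 = Round(s_0, k_0) = 0x63CE94
s_2 = Round(s_1, k_1) = 0x5BB442
s_3 = Round(s_2, k_2) = 0xADF8F4
s_4 = Round(s_3, k_3) = 0xD84BDD
s_5 = Round(s_4, k_4) = 0x91B6E5
s_6 = Round(s_5, k_5) = 0x97BE3C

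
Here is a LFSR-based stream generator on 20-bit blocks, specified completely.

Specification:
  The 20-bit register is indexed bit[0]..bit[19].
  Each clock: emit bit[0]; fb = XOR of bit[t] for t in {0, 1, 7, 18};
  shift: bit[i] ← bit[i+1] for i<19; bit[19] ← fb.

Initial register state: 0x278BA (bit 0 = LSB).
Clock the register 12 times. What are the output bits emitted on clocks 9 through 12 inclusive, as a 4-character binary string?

0001

reg_0 = 0x278BA
clock 1: out=0, reg = 0x13C5D
clock 2: out=1, reg = 0x89E2E
clock 3: out=0, reg = 0xC4F17
clock 4: out=1, reg = 0xE278B
clock 5: out=1, reg = 0x713C5
clock 6: out=1, reg = 0xB89E2
clock 7: out=0, reg = 0x5C4F1
clock 8: out=1, reg = 0xAE278
clock 9: out=0, reg = 0x5713C
clock 10: out=0, reg = 0xAB89E
clock 11: out=0, reg = 0x55C4F
clock 12: out=1, reg = 0xAAE27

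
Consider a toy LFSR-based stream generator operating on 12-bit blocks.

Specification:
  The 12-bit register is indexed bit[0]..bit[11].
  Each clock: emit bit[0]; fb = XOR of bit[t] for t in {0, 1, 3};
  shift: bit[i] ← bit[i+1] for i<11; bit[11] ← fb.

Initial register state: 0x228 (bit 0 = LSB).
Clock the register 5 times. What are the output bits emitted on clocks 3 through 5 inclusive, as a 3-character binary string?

reg_0 = 0x228
clock 1: out=0, reg = 0x914
clock 2: out=0, reg = 0x48A
clock 3: out=0, reg = 0x245
clock 4: out=1, reg = 0x922
clock 5: out=0, reg = 0xC91

010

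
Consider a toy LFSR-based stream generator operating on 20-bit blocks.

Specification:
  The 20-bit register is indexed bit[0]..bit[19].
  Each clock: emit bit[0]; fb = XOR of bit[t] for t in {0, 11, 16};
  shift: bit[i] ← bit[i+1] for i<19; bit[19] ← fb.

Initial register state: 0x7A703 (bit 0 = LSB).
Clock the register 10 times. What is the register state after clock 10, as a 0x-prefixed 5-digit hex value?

reg_0 = 0x7A703
clock 1: out=1, reg = 0x3D381
clock 2: out=1, reg = 0x1E9C0
clock 3: out=0, reg = 0x0F4E0
clock 4: out=0, reg = 0x07A70
clock 5: out=0, reg = 0x83D38
clock 6: out=0, reg = 0xC1E9C
clock 7: out=0, reg = 0xE0F4E
clock 8: out=0, reg = 0xF07A7
clock 9: out=1, reg = 0x783D3
clock 10: out=1, reg = 0x3C1E9

0x3C1E9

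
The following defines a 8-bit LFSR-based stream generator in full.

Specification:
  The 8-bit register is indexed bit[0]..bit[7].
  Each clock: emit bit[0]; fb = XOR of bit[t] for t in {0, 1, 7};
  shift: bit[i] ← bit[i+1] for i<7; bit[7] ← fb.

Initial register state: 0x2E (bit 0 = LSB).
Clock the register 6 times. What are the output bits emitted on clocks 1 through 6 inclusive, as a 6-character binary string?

011101

reg_0 = 0x2E
clock 1: out=0, reg = 0x97
clock 2: out=1, reg = 0xCB
clock 3: out=1, reg = 0xE5
clock 4: out=1, reg = 0x72
clock 5: out=0, reg = 0xB9
clock 6: out=1, reg = 0x5C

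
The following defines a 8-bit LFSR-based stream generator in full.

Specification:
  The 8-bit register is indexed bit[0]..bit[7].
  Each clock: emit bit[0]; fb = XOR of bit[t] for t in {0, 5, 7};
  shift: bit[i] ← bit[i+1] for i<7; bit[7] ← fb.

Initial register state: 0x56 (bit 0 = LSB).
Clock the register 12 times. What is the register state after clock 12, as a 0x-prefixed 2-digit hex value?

reg_0 = 0x56
clock 1: out=0, reg = 0x2B
clock 2: out=1, reg = 0x15
clock 3: out=1, reg = 0x8A
clock 4: out=0, reg = 0xC5
clock 5: out=1, reg = 0x62
clock 6: out=0, reg = 0xB1
clock 7: out=1, reg = 0xD8
clock 8: out=0, reg = 0xEC
clock 9: out=0, reg = 0x76
clock 10: out=0, reg = 0xBB
clock 11: out=1, reg = 0xDD
clock 12: out=1, reg = 0x6E

0x6E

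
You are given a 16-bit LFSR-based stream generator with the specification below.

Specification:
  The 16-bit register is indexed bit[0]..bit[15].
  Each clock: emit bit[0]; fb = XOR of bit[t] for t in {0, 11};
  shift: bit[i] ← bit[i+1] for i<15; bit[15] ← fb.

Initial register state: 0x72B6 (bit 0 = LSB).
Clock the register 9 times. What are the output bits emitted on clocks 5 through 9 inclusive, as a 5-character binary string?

reg_0 = 0x72B6
clock 1: out=0, reg = 0x395B
clock 2: out=1, reg = 0x1CAD
clock 3: out=1, reg = 0x0E56
clock 4: out=0, reg = 0x872B
clock 5: out=1, reg = 0xC395
clock 6: out=1, reg = 0xE1CA
clock 7: out=0, reg = 0x70E5
clock 8: out=1, reg = 0xB872
clock 9: out=0, reg = 0xDC39

11010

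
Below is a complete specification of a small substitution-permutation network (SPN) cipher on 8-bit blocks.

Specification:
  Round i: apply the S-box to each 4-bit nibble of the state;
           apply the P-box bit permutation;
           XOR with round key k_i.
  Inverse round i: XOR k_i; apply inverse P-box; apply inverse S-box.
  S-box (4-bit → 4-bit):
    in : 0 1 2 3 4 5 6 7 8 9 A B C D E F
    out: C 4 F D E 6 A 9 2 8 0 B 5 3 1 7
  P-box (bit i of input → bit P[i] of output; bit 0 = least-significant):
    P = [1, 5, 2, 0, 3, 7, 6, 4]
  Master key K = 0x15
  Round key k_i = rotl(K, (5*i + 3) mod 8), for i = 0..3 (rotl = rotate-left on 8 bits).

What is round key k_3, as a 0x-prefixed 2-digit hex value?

K = 0x15
k_0 = rotl(K, (5*0+3) mod 8) = rotl(K, 3) = 0xA8
k_1 = rotl(K, (5*1+3) mod 8) = rotl(K, 0) = 0x15
k_2 = rotl(K, (5*2+3) mod 8) = rotl(K, 5) = 0xA2
k_3 = rotl(K, (5*3+3) mod 8) = rotl(K, 2) = 0x54

0x54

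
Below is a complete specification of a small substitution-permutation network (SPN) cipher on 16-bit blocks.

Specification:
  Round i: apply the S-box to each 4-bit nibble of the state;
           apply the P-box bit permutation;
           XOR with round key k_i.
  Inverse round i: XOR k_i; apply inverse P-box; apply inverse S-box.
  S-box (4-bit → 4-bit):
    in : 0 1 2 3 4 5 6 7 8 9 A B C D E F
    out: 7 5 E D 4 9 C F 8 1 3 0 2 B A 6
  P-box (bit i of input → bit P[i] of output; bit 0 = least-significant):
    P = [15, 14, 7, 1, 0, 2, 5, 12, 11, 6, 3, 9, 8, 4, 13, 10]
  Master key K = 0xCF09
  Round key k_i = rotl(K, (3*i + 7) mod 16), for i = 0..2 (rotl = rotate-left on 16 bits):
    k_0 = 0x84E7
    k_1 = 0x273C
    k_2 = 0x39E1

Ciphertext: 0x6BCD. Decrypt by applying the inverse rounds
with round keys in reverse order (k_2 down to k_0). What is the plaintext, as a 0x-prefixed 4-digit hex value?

0x37F8

s_0 = ciphertext = 0x6BCD
s_1 = InvRound(s_0, k_2) = 0xB62C
s_2 = InvRound(s_1, k_1) = 0xAB89
s_3 = InvRound(s_2, k_0) = 0x37F8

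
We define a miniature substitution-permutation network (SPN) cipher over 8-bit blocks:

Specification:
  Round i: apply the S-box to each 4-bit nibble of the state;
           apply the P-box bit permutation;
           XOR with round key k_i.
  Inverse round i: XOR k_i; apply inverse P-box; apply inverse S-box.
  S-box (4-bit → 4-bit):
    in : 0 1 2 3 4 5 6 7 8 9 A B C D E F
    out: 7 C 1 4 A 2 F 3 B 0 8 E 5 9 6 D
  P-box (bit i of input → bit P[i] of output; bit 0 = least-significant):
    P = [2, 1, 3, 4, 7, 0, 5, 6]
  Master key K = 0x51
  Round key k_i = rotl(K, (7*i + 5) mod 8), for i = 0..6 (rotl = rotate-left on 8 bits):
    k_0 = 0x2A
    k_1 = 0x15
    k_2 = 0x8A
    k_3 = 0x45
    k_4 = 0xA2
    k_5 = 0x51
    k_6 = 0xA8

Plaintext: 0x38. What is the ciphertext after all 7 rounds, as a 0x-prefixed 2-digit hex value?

0x17

s_0 = plaintext = 0x38
s_1 = Round(s_0, k_0) = 0x1C
s_2 = Round(s_1, k_1) = 0x79
s_3 = Round(s_2, k_2) = 0x0B
s_4 = Round(s_3, k_3) = 0xFE
s_5 = Round(s_4, k_4) = 0x48
s_6 = Round(s_5, k_5) = 0x06
s_7 = Round(s_6, k_6) = 0x17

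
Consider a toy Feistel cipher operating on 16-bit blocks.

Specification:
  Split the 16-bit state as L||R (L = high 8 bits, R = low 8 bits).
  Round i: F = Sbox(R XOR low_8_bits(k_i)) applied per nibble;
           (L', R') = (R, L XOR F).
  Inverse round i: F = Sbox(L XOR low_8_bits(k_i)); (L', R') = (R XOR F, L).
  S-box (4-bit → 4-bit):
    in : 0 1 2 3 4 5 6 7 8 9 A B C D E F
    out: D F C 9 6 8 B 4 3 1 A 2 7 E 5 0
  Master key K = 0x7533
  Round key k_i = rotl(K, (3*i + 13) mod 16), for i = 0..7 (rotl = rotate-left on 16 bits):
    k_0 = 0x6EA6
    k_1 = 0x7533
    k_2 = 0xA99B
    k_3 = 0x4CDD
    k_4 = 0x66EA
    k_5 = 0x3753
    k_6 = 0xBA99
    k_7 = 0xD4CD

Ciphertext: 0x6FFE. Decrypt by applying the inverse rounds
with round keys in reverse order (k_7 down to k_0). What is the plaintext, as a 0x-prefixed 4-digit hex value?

0xB0BD

s_0 = ciphertext = 0x6FFE
s_1 = InvRound(s_0, k_7) = 0x526F
s_2 = InvRound(s_1, k_6) = 0x1D52
s_3 = InvRound(s_2, k_5) = 0x371D
s_4 = InvRound(s_3, k_4) = 0xF337
s_5 = InvRound(s_4, k_3) = 0xF2F3
s_6 = InvRound(s_5, k_2) = 0x42F2
s_7 = InvRound(s_6, k_1) = 0xBD42
s_8 = InvRound(s_7, k_0) = 0xB0BD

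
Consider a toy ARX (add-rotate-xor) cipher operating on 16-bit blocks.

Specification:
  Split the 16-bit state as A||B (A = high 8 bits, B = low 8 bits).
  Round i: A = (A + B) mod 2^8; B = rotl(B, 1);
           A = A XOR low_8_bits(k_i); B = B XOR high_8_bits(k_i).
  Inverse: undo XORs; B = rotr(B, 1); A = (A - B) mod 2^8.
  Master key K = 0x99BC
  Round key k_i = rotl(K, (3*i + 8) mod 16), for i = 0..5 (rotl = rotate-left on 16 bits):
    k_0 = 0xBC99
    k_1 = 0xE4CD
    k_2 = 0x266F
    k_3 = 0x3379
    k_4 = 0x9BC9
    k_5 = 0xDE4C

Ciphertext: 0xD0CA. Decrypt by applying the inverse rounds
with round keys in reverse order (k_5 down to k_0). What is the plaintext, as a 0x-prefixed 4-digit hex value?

s_0 = ciphertext = 0xD0CA
s_1 = InvRound(s_0, k_5) = 0x920A
s_2 = InvRound(s_1, k_4) = 0x93C8
s_3 = InvRound(s_2, k_3) = 0xEDFD
s_4 = InvRound(s_3, k_2) = 0x95ED
s_5 = InvRound(s_4, k_1) = 0xD484
s_6 = InvRound(s_5, k_0) = 0x311C

0x311C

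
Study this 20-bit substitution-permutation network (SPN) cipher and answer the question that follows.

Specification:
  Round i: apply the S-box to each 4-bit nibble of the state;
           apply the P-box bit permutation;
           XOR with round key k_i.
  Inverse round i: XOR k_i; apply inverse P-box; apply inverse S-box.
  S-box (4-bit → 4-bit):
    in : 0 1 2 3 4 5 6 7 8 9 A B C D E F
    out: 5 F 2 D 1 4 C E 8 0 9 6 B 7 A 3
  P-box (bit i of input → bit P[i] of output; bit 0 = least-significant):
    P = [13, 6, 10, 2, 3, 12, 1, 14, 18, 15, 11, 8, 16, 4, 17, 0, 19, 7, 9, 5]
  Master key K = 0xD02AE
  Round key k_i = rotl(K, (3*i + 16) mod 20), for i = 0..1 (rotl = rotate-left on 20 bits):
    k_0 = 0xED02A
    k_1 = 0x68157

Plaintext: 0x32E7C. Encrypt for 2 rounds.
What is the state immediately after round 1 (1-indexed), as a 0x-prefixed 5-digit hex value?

s_0 = plaintext = 0x32E7C
s_1 = Round(s_0, k_0) = 0x6235C
s_2 = Round(s_1, k_1) = 0x2AA21

0x6235C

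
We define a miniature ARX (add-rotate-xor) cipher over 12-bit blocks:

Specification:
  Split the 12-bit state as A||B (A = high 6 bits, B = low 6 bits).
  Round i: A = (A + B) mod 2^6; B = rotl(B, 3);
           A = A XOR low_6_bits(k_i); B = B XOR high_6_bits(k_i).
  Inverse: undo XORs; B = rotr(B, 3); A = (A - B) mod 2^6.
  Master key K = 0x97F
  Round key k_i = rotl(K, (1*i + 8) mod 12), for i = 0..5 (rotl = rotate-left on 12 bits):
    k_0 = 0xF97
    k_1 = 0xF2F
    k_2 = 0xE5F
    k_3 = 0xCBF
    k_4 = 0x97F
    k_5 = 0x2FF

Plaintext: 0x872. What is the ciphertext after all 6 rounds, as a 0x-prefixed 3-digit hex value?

0x963

s_0 = plaintext = 0x872
s_1 = Round(s_0, k_0) = 0x128
s_2 = Round(s_1, k_1) = 0x0F9
s_3 = Round(s_2, k_2) = 0x8F6
s_4 = Round(s_3, k_3) = 0x984
s_5 = Round(s_4, k_4) = 0x545
s_6 = Round(s_5, k_5) = 0x963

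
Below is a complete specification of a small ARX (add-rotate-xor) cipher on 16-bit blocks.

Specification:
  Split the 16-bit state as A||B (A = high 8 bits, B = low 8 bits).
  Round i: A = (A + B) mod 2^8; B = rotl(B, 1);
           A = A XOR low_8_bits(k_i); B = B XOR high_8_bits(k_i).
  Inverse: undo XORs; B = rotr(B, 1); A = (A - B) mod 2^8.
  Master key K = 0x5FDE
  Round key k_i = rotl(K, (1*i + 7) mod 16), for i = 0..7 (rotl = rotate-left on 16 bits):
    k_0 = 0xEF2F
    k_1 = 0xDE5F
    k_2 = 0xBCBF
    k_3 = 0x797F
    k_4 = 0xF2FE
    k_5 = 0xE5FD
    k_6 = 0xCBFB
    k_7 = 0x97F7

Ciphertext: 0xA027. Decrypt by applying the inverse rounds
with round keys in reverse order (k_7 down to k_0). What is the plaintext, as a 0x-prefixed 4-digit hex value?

s_0 = ciphertext = 0xA027
s_1 = InvRound(s_0, k_7) = 0xFF58
s_2 = InvRound(s_1, k_6) = 0x3BC9
s_3 = InvRound(s_2, k_5) = 0xB016
s_4 = InvRound(s_3, k_4) = 0xDC72
s_5 = InvRound(s_4, k_3) = 0x1E85
s_6 = InvRound(s_5, k_2) = 0x059C
s_7 = InvRound(s_6, k_1) = 0x3921
s_8 = InvRound(s_7, k_0) = 0xAF67

0xAF67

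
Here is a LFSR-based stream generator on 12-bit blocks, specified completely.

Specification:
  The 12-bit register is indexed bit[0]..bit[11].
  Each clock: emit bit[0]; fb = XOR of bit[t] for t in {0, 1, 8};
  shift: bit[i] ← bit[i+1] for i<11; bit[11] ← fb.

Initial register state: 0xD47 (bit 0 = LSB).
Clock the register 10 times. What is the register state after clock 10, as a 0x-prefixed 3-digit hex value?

reg_0 = 0xD47
clock 1: out=1, reg = 0xEA3
clock 2: out=1, reg = 0x751
clock 3: out=1, reg = 0x3A8
clock 4: out=0, reg = 0x9D4
clock 5: out=0, reg = 0xCEA
clock 6: out=0, reg = 0xE75
clock 7: out=1, reg = 0xF3A
clock 8: out=0, reg = 0x79D
clock 9: out=1, reg = 0x3CE
clock 10: out=0, reg = 0x1E7

0x1E7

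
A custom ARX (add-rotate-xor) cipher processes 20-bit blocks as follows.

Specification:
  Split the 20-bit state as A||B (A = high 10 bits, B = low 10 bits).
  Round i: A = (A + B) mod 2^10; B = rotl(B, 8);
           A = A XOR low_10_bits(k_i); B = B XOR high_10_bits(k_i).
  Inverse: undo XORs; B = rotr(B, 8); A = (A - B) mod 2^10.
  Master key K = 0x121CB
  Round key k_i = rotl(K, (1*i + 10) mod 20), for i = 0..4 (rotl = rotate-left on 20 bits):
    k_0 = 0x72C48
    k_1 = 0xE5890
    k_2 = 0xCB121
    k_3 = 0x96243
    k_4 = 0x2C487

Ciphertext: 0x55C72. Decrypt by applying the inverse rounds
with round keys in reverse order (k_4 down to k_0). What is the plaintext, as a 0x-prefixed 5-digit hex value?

0x90D24

s_0 = ciphertext = 0x55C72
s_1 = InvRound(s_0, k_4) = 0xB130C
s_2 = InvRound(s_1, k_3) = 0xCD951
s_3 = InvRound(s_2, k_2) = 0x085F6
s_4 = InvRound(s_3, k_1) = 0xCBD82
s_5 = InvRound(s_4, k_0) = 0x90D24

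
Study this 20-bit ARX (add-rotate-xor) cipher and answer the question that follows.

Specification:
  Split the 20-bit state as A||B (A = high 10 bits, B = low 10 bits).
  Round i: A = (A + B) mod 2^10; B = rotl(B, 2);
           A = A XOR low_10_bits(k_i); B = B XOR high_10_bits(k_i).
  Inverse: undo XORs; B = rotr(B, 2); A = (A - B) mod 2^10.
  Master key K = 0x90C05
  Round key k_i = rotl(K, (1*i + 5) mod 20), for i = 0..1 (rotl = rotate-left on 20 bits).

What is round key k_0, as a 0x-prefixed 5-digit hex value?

K = 0x90C05
k_0 = rotl(K, (1*0+5) mod 20) = rotl(K, 5) = 0x180B2

0x180B2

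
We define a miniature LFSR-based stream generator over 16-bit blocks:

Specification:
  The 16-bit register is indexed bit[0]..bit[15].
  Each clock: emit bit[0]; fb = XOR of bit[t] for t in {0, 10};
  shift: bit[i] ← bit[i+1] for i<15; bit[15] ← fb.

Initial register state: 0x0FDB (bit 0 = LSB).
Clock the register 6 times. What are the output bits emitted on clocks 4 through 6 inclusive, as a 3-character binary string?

reg_0 = 0x0FDB
clock 1: out=1, reg = 0x07ED
clock 2: out=1, reg = 0x03F6
clock 3: out=0, reg = 0x01FB
clock 4: out=1, reg = 0x80FD
clock 5: out=1, reg = 0xC07E
clock 6: out=0, reg = 0x603F

110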